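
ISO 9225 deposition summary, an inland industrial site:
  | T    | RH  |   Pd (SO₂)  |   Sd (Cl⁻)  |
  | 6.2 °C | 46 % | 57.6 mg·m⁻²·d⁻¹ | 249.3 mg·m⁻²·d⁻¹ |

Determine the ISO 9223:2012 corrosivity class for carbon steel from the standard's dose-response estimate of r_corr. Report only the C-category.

C3

carbon steel: f(T) = +0.150·(T−10) [T≤10 °C] = -0.5700
  SO₂ term: 1.77·57.6^0.52·exp(0.02·46-0.5700) = 20.67
  Sd branch = 0.102·Sd^0.62·e^(0.033·RH+0.04·T) = 18.26 μm/a
  sum: 20.67 + 18.26 → r_corr = 38.93 μm/a
Category bounds: 25…50 μm/a bracket r_corr ⇒ C3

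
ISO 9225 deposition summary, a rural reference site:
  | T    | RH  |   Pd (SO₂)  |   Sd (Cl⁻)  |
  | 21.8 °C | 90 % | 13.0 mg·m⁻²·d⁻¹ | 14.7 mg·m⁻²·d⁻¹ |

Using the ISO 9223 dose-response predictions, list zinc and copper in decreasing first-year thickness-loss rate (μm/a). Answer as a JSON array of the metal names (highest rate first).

zinc: T>10 °C ⇒ hinge -0.071·(21.8−10) = -0.8378
  SO₂ term: 0.0129·13.0^0.44·exp(0.046·90-0.8378) = 1.084
  Sd branch = 0.0175·Sd^0.57·e^(0.008·RH+0.085·T) = 1.061 μm/a
  sum: 1.084 + 1.061 → r_corr = 2.145 μm/a
copper: temperature factor f = -0.080·(11.8) = -0.9440
  Pd branch = 0.0053·Pd^0.26·e^(0.059·RH+f) = 0.8129 μm/a
  Cl⁻ term: 0.01025·14.7^0.27·exp(0.036·90+0.049·21.8) = 1.574
  r_corr = 0.8129 + 1.574 = 2.387 μm/a
Ordering by μm/a: copper (2.39) > zinc (2.14)

["copper", "zinc"]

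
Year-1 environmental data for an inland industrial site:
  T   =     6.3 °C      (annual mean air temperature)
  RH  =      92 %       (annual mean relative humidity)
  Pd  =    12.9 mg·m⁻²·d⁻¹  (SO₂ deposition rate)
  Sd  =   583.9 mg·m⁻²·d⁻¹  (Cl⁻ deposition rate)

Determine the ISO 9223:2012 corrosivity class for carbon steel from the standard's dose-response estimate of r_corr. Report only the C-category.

C5

carbon steel: f(T) = +0.150·(T−10) [T≤10 °C] = -0.5550
  Pd branch = 1.77·Pd^0.52·e^(0.02·RH+f) = 24.19 μm/a
  Sd branch = 0.102·Sd^0.62·e^(0.033·RH+0.04·T) = 141.8 μm/a
  sum: 24.19 + 141.8 → r_corr = 166 μm/a
Category bounds: 80…200 μm/a bracket r_corr ⇒ C5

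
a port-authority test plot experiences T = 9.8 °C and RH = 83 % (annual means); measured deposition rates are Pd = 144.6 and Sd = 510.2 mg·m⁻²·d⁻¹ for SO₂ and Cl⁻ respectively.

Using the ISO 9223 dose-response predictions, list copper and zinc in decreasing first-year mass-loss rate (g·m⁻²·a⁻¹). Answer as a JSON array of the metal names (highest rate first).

copper: T≤10 °C ⇒ hinge +0.126·(9.8−10) = -0.0252
  sulphur-dioxide contribution → 2.522 μm/a
  chloride contribution → 1.77 μm/a
  ⇒ r_corr(copper) = 4.292 μm/a
  mass loss = 4.292 μm/a × 8.96 g/cm³ = 38.46 g·m⁻²·a⁻¹
zinc: temperature factor f = +0.038·(-0.2) = -0.0076
  sulphur-dioxide contribution → 5.199 μm/a
  chloride contribution → 2.733 μm/a
  ⇒ r_corr(zinc) = 7.931 μm/a
  mass loss = 7.931 μm/a × 7.14 g/cm³ = 56.63 g·m⁻²·a⁻¹
Ordering by g·m⁻²·a⁻¹: zinc (56.6) > copper (38.5)

["zinc", "copper"]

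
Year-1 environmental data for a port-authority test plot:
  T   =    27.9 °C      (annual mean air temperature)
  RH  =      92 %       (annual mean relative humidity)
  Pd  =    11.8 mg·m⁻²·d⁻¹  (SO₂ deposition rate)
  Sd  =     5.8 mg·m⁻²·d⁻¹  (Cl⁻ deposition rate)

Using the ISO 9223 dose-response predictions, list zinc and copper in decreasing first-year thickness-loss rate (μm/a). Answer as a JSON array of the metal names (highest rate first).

["copper", "zinc"]

zinc: T>10 °C ⇒ hinge -0.071·(27.9−10) = -1.2709
  Pd branch = 0.0129·Pd^0.44·e^(0.046·RH+f) = 0.7383 μm/a
  Cl⁻ term: 0.0175·5.8^0.57·exp(0.008·92+0.085·27.9) = 1.066
  sum: 0.7383 + 1.066 → r_corr = 1.804 μm/a
copper: temperature factor f = -0.080·(17.9) = -1.4320
  Pd branch = 0.0053·Pd^0.26·e^(0.059·RH+f) = 0.5475 μm/a
  Cl⁻ term: 0.01025·5.8^0.27·exp(0.036·92+0.049·27.9) = 1.774
  r_corr = 0.5475 + 1.774 = 2.322 μm/a
Ordering by μm/a: copper (2.32) > zinc (1.8)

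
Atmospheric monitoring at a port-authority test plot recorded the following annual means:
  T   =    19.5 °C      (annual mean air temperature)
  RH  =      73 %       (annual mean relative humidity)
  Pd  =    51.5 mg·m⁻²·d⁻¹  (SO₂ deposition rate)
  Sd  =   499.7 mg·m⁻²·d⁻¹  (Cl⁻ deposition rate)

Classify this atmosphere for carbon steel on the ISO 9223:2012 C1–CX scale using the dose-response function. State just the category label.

carbon steel: T>10 °C ⇒ hinge -0.054·(19.5−10) = -0.5130
  sulphur-dioxide contribution → 35.43 μm/a
  chloride contribution → 116.6 μm/a
  total first-year rate 152 μm/a
ISO 9223 Table 2 (carbon steel): 80 < 152 ≤ 200 μm/a ⇒ C5

C5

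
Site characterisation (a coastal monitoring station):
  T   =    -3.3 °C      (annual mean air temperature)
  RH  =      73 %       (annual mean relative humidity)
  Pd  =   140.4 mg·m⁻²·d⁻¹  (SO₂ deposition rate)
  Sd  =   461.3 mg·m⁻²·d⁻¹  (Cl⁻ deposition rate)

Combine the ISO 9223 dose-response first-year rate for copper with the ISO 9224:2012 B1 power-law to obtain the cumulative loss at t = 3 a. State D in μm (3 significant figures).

copper: T≤10 °C ⇒ hinge +0.126·(-3.3−10) = -1.6758
  sulphur-dioxide contribution → 0.2663 μm/a
  chloride contribution → 0.6326 μm/a
  ⇒ r_corr(copper) = 0.8988 μm/a
Power-law: D(3) = r_corr · 3^0.667
  D(3) = 0.8988 × 3^0.667 = 0.8988 × 2.081 = 1.87 μm

D(3) = 1.87 μm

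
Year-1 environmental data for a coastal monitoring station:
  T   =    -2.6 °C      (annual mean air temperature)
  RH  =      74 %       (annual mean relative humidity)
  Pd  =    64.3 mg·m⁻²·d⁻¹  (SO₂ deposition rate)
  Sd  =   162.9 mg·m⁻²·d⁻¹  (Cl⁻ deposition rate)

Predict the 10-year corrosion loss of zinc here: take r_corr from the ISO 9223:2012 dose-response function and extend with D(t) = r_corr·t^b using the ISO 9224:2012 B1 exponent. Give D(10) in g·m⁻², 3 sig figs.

D(10) = 91.2 g·m⁻²

zinc: temperature factor f = +0.038·(-12.6) = -0.4788
  sulphur-dioxide contribution → 1.502 μm/a
  chloride contribution → 0.4623 μm/a
  total first-year rate 1.964 μm/a
ISO 9224: D(t) = r_corr · t^b with b = 0.813 (zinc, B1)
  D(10) = 1.964 × 10^0.813 = 1.964 × 6.501 = 12.77 μm
  Mass loss = 12.77 μm × 7.14 g/cm³ = 91.17 g·m⁻²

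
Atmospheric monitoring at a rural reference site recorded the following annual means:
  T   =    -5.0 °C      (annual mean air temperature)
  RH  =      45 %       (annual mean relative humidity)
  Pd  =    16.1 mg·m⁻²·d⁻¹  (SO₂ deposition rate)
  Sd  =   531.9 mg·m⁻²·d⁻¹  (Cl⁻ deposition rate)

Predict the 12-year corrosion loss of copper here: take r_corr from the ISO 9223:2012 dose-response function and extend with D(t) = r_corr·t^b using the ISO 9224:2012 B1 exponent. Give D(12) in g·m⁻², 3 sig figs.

D(12) = 11.5 g·m⁻²

copper: temperature factor f = +0.126·(-15.0) = -1.8900
  sulphur-dioxide contribution → 0.02346 μm/a
  chloride contribution → 0.2207 μm/a
  ⇒ r_corr(copper) = 0.2442 μm/a
ISO 9224: D(t) = r_corr · t^b with b = 0.667 (copper, B1)
  D(12) = 0.2442 × 12^0.667 = 0.2442 × 5.246 = 1.281 μm
  Mass loss = 1.281 μm × 8.96 g/cm³ = 11.48 g·m⁻²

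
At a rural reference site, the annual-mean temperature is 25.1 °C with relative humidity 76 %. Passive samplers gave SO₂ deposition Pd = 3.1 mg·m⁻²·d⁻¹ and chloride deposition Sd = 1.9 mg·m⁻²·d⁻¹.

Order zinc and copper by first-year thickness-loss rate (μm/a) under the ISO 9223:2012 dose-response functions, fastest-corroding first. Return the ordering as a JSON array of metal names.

zinc: T>10 °C ⇒ hinge -0.071·(25.1−10) = -1.0721
  SO₂ term: 0.0129·3.1^0.44·exp(0.046·76-1.0721) = 0.2396
  Sd branch = 0.0175·Sd^0.57·e^(0.008·RH+0.085·T) = 0.3913 μm/a
  r_corr = 0.2396 + 0.3913 = 0.6309 μm/a
copper: f(T) = -0.080·(T−10) [T>10 °C] = -1.2080
  SO₂ term: 0.0053·3.1^0.26·exp(0.059·76-1.2080) = 0.1883
  Cl⁻ term: 0.01025·1.9^0.27·exp(0.036·76+0.049·25.1) = 0.6432
  r_corr = 0.1883 + 0.6432 = 0.8315 μm/a
Ordering by μm/a: copper (0.831) > zinc (0.631)

["copper", "zinc"]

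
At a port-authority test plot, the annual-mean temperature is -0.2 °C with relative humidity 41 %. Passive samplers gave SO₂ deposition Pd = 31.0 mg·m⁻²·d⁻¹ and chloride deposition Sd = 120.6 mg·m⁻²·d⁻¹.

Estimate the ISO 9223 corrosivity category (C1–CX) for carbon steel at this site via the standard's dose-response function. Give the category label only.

carbon steel: T≤10 °C ⇒ hinge +0.150·(-0.2−10) = -1.5300
  SO₂ term: 1.77·31.0^0.52·exp(0.02·41-1.5300) = 5.19
  Sd branch = 0.102·Sd^0.62·e^(0.033·RH+0.04·T) = 7.641 μm/a
  r_corr = 5.19 + 7.641 = 12.83 μm/a
12.8 μm/a falls in (1.3, 25] for carbon steel → category C2

C2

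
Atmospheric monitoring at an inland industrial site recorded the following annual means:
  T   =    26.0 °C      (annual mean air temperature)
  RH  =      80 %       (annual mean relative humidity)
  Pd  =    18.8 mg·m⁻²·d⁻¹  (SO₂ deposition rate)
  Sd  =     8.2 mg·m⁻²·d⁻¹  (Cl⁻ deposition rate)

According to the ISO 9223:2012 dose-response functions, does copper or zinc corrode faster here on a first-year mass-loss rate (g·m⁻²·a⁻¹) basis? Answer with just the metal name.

copper: T>10 °C ⇒ hinge -0.080·(26.0−10) = -1.2800
  Pd branch = 0.0053·Pd^0.26·e^(0.059·RH+f) = 0.3544 μm/a
  Cl⁻ term: 0.01025·8.2^0.27·exp(0.036·80+0.049·26.0) = 1.152
  sum: 0.3544 + 1.152 → r_corr = 1.507 μm/a
  mass loss = 1.507 μm/a × 8.96 g/cm³ = 13.5 g·m⁻²·a⁻¹
zinc: temperature factor f = -0.071·(16.0) = -1.1360
  Pd branch = 0.0129·Pd^0.44·e^(0.046·RH+f) = 0.5971 μm/a
  Cl⁻ term: 0.0175·8.2^0.57·exp(0.008·80+0.085·26.0) = 1.004
  r_corr = 0.5971 + 1.004 = 1.601 μm/a
  mass loss = 1.601 μm/a × 7.14 g/cm³ = 11.43 g·m⁻²·a⁻¹
Ordering by g·m⁻²·a⁻¹: copper (13.5) > zinc (11.4)

copper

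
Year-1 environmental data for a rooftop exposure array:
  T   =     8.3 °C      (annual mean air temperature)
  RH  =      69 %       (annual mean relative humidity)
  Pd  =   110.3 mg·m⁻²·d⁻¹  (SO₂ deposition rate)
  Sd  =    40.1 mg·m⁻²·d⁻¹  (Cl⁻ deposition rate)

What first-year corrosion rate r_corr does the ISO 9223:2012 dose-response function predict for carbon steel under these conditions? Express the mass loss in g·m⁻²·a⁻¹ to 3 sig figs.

carbon steel: temperature factor f = +0.150·(-1.7) = -0.2550
  Pd branch = 1.77·Pd^0.52·e^(0.02·RH+f) = 62.91 μm/a
  Sd branch = 0.102·Sd^0.62·e^(0.033·RH+0.04·T) = 13.67 μm/a
  sum: 62.91 + 13.67 → r_corr = 76.57 μm/a
Convert to mass loss: 76.57 μm/a × 7.85 g/cm³ = 601.1 g·m⁻²·a⁻¹

r_corr = 601 g·m⁻²·a⁻¹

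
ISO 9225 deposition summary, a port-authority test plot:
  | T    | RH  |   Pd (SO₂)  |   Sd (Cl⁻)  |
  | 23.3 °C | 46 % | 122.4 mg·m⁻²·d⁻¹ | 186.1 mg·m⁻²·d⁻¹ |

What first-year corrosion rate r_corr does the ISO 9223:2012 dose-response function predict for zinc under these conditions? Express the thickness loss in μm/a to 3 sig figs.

zinc: T>10 °C ⇒ hinge -0.071·(23.3−10) = -0.9443
  Pd branch = 0.0129·Pd^0.44·e^(0.046·RH+f) = 0.3452 μm/a
  Cl⁻ term: 0.0175·186.1^0.57·exp(0.008·46+0.085·23.3) = 3.604
  r_corr = 0.3452 + 3.604 = 3.949 μm/a

r_corr = 3.95 μm/a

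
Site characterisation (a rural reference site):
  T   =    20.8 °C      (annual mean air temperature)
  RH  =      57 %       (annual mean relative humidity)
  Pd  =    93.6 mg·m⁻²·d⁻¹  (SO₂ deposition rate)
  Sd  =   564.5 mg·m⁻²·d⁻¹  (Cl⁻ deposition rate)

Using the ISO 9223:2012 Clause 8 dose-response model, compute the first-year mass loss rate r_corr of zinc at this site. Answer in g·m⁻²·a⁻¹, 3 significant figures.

zinc: T>10 °C ⇒ hinge -0.071·(20.8−10) = -0.7668
  Pd branch = 0.0129·Pd^0.44·e^(0.046·RH+f) = 0.6077 μm/a
  Sd branch = 0.0175·Sd^0.57·e^(0.008·RH+0.085·T) = 5.989 μm/a
  sum: 0.6077 + 5.989 → r_corr = 6.597 μm/a
Convert to mass loss: 6.597 μm/a × 7.14 g/cm³ = 47.1 g·m⁻²·a⁻¹

r_corr = 47.1 g·m⁻²·a⁻¹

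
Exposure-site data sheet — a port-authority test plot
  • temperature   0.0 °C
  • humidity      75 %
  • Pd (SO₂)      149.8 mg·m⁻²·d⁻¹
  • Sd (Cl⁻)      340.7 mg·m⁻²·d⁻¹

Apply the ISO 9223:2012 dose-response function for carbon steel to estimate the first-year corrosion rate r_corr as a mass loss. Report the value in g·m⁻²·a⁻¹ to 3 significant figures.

carbon steel: temperature factor f = +0.150·(-10.0) = -1.5000
  Pd branch = 1.77·Pd^0.52·e^(0.02·RH+f) = 23.95 μm/a
  Cl⁻ term: 0.102·340.7^0.62·exp(0.033·75+0.04·0.0) = 45.03
  sum: 23.95 + 45.03 → r_corr = 68.98 μm/a
Convert to mass loss: 68.98 μm/a × 7.85 g/cm³ = 541.5 g·m⁻²·a⁻¹

r_corr = 542 g·m⁻²·a⁻¹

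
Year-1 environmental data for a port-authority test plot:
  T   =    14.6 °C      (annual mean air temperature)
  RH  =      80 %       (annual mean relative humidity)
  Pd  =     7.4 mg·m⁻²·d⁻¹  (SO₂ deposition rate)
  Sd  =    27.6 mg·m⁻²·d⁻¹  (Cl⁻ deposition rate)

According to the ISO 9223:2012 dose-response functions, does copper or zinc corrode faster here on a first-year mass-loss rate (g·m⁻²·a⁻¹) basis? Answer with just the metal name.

copper

copper: temperature factor f = -0.080·(4.6) = -0.3680
  SO₂ term: 0.0053·7.4^0.26·exp(0.059·80-0.3680) = 0.6924
  Cl⁻ term: 0.01025·27.6^0.27·exp(0.036·80+0.049·14.6) = 0.9146
  sum: 0.6924 + 0.9146 → r_corr = 1.607 μm/a
  mass loss = 1.607 μm/a × 8.96 g/cm³ = 14.4 g·m⁻²·a⁻¹
zinc: f(T) = -0.071·(T−10) [T>10 °C] = -0.3266
  Pd branch = 0.0129·Pd^0.44·e^(0.046·RH+f) = 0.8901 μm/a
  Cl⁻ term: 0.0175·27.6^0.57·exp(0.008·80+0.085·14.6) = 0.7608
  sum: 0.8901 + 0.7608 → r_corr = 1.651 μm/a
  mass loss = 1.651 μm/a × 7.14 g/cm³ = 11.79 g·m⁻²·a⁻¹
Ordering by g·m⁻²·a⁻¹: copper (14.4) > zinc (11.8)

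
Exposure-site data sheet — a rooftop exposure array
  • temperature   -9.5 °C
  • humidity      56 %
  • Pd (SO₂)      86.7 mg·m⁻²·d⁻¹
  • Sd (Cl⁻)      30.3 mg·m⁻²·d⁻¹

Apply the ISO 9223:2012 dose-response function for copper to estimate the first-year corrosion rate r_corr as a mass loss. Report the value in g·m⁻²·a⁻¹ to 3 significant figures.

r_corr = 1.44 g·m⁻²·a⁻¹

copper: temperature factor f = +0.126·(-19.5) = -2.4570
  SO₂ term: 0.0053·86.7^0.26·exp(0.059·56-2.4570) = 0.03945
  Cl⁻ term: 0.01025·30.3^0.27·exp(0.036·56+0.049·-9.5) = 0.1214
  sum: 0.03945 + 0.1214 → r_corr = 0.1608 μm/a
Convert to mass loss: 0.1608 μm/a × 8.96 g/cm³ = 1.441 g·m⁻²·a⁻¹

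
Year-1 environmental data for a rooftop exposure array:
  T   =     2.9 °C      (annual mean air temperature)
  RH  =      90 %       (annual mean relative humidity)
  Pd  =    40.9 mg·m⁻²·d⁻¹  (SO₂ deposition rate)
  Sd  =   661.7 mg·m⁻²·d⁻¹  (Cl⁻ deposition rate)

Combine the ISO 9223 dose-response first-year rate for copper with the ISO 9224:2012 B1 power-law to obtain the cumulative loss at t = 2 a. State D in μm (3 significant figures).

copper: f(T) = +0.126·(T−10) [T≤10 °C] = -0.8946
  Pd branch = 0.0053·Pd^0.26·e^(0.059·RH+f) = 1.151 μm/a
  Cl⁻ term: 0.01025·661.7^0.27·exp(0.036·90+0.049·2.9) = 1.742
  r_corr = 1.151 + 1.742 = 2.893 μm/a
Power-law: D(2) = r_corr · 2^0.667
  D(2) = 2.893 × 2^0.667 = 2.893 × 1.588 = 4.593 μm

D(2) = 4.59 μm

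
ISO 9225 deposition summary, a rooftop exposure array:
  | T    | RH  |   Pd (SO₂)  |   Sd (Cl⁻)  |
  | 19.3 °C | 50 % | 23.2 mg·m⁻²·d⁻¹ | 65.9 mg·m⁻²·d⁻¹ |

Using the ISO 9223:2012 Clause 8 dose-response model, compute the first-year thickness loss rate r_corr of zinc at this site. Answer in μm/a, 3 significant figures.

zinc: f(T) = -0.071·(T−10) [T>10 °C] = -0.6603
  SO₂ term: 0.0129·23.2^0.44·exp(0.046·50-0.6603) = 0.2652
  Cl⁻ term: 0.0175·65.9^0.57·exp(0.008·50+0.085·19.3) = 1.465
  sum: 0.2652 + 1.465 → r_corr = 1.731 μm/a

r_corr = 1.73 μm/a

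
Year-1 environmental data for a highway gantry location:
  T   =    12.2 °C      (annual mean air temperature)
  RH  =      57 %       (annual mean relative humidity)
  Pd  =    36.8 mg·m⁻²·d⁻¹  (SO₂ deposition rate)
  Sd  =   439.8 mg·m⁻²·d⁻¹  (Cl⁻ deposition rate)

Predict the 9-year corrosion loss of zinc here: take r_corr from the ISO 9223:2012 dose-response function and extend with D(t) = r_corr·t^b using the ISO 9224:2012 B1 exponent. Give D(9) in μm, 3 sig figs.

D(9) = 19.4 μm

zinc: f(T) = -0.071·(T−10) [T>10 °C] = -0.1562
  Pd branch = 0.0129·Pd^0.44·e^(0.046·RH+f) = 0.7421 μm/a
  Sd branch = 0.0175·Sd^0.57·e^(0.008·RH+0.085·T) = 2.501 μm/a
  sum: 0.7421 + 2.501 → r_corr = 3.243 μm/a
ISO 9224: D(t) = r_corr · t^b with b = 0.813 (zinc, B1)
  D(9) = 3.243 × 9^0.813 = 3.243 × 5.968 = 19.35 μm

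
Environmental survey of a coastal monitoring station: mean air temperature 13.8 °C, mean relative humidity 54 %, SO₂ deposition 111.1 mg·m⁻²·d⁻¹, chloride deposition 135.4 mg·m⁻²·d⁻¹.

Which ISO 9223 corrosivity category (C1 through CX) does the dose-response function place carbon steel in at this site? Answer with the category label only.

C4

carbon steel: temperature factor f = -0.054·(3.8) = -0.2052
  Pd branch = 1.77·Pd^0.52·e^(0.02·RH+f) = 49.17 μm/a
  Cl⁻ term: 0.102·135.4^0.62·exp(0.033·54+0.04·13.8) = 22.07
  r_corr = 49.17 + 22.07 = 71.24 μm/a
ISO 9223 Table 2 (carbon steel): 50 < 71.2 ≤ 80 μm/a ⇒ C4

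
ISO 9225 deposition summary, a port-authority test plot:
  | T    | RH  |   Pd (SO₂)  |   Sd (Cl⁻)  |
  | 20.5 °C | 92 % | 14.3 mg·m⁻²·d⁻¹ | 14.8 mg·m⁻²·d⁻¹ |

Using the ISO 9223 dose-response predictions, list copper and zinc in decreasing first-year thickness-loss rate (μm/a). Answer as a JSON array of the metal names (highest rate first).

["copper", "zinc"]

copper: T>10 °C ⇒ hinge -0.080·(20.5−10) = -0.8400
  Pd branch = 0.0053·Pd^0.26·e^(0.059·RH+f) = 1.04 μm/a
  Cl⁻ term: 0.01025·14.8^0.27·exp(0.036·92+0.049·20.5) = 1.59
  sum: 1.04 + 1.59 → r_corr = 2.63 μm/a
zinc: temperature factor f = -0.071·(10.5) = -0.7455
  SO₂ term: 0.0129·14.3^0.44·exp(0.046·92-0.7455) = 1.359
  Cl⁻ term: 0.0175·14.8^0.57·exp(0.008·92+0.085·20.5) = 0.9694
  sum: 1.359 + 0.9694 → r_corr = 2.328 μm/a
Ordering by μm/a: copper (2.63) > zinc (2.33)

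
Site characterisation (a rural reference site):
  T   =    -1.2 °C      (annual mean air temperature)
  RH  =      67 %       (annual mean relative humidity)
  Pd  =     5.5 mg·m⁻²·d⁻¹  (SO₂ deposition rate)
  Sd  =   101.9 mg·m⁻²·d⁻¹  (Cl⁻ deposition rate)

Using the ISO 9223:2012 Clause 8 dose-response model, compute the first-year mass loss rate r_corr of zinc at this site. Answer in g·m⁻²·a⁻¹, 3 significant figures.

r_corr = 5.47 g·m⁻²·a⁻¹

zinc: T≤10 °C ⇒ hinge +0.038·(-1.2−10) = -0.4256
  Pd branch = 0.0129·Pd^0.44·e^(0.046·RH+f) = 0.3891 μm/a
  Sd branch = 0.0175·Sd^0.57·e^(0.008·RH+0.085·T) = 0.3769 μm/a
  sum: 0.3891 + 0.3769 → r_corr = 0.7659 μm/a
Convert to mass loss: 0.7659 μm/a × 7.14 g/cm³ = 5.469 g·m⁻²·a⁻¹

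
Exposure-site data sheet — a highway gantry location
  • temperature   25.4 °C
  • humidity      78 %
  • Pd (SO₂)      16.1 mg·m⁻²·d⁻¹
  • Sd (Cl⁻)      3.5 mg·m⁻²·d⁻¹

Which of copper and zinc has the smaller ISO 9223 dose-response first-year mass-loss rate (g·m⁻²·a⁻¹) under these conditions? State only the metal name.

copper: f(T) = -0.080·(T−10) [T>10 °C] = -1.2320
  Pd branch = 0.0053·Pd^0.26·e^(0.059·RH+f) = 0.3174 μm/a
  Cl⁻ term: 0.01025·3.5^0.27·exp(0.036·78+0.049·25.4) = 0.8273
  r_corr = 0.3174 + 0.8273 = 1.145 μm/a
  mass loss = 1.145 μm/a × 8.96 g/cm³ = 10.26 g·m⁻²·a⁻¹
zinc: temperature factor f = -0.071·(15.4) = -1.0934
  SO₂ term: 0.0129·16.1^0.44·exp(0.046·78-1.0934) = 0.5309
  Sd branch = 0.0175·Sd^0.57·e^(0.008·RH+0.085·T) = 0.5778 μm/a
  sum: 0.5309 + 0.5778 → r_corr = 1.109 μm/a
  mass loss = 1.109 μm/a × 7.14 g/cm³ = 7.916 g·m⁻²·a⁻¹
Ordering by g·m⁻²·a⁻¹: copper (10.3) > zinc (7.92)

zinc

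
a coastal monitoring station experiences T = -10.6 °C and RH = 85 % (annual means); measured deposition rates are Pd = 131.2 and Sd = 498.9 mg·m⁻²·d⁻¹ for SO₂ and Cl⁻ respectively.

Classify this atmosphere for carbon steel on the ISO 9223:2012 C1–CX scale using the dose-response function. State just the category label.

C4

carbon steel: f(T) = +0.150·(T−10) [T≤10 °C] = -3.0900
  SO₂ term: 1.77·131.2^0.52·exp(0.02·85-3.0900) = 5.567
  Cl⁻ term: 0.102·498.9^0.62·exp(0.033·85+0.04·-10.6) = 51.93
  r_corr = 5.567 + 51.93 = 57.5 μm/a
57.5 μm/a falls in (50, 80] for carbon steel → category C4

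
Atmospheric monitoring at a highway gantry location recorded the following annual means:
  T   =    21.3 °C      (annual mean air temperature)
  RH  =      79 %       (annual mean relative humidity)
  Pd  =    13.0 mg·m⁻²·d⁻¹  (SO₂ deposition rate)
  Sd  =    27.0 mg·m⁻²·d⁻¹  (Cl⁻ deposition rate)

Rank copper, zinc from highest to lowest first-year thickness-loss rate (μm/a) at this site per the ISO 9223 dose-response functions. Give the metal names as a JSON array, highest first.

copper: f(T) = -0.080·(T−10) [T>10 °C] = -0.9040
  SO₂ term: 0.0053·13.0^0.26·exp(0.059·79-0.9040) = 0.4421
  Sd branch = 0.01025·Sd^0.27·e^(0.036·RH+0.049·T) = 1.218 μm/a
  sum: 0.4421 + 1.218 → r_corr = 1.66 μm/a
zinc: T>10 °C ⇒ hinge -0.071·(21.3−10) = -0.8023
  Pd branch = 0.0129·Pd^0.44·e^(0.046·RH+f) = 0.6769 μm/a
  Cl⁻ term: 0.0175·27.0^0.57·exp(0.008·79+0.085·21.3) = 1.317
  r_corr = 0.6769 + 1.317 = 1.994 μm/a
Ordering by μm/a: zinc (1.99) > copper (1.66)

["zinc", "copper"]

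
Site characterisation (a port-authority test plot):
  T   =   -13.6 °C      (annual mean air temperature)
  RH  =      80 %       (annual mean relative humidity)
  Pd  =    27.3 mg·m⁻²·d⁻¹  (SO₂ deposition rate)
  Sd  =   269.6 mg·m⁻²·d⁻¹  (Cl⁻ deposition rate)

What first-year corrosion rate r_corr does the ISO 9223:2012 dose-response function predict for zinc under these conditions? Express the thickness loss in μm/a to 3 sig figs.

zinc: T≤10 °C ⇒ hinge +0.038·(-13.6−10) = -0.8968
  sulphur-dioxide contribution → 0.8938 μm/a
  chloride contribution → 0.2538 μm/a
  ⇒ r_corr(zinc) = 1.148 μm/a

r_corr = 1.15 μm/a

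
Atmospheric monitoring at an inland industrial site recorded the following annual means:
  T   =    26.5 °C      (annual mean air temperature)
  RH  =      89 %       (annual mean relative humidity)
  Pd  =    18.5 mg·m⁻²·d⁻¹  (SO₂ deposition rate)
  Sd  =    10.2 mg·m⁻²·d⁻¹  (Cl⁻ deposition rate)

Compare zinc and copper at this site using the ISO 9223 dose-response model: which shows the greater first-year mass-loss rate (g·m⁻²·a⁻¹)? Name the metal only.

zinc: f(T) = -0.071·(T−10) [T>10 °C] = -1.1715
  SO₂ term: 0.0129·18.5^0.44·exp(0.046·89-1.1715) = 0.8657
  Sd branch = 0.0175·Sd^0.57·e^(0.008·RH+0.085·T) = 1.275 μm/a
  r_corr = 0.8657 + 1.275 = 2.14 μm/a
  mass loss = 2.14 μm/a × 7.14 g/cm³ = 15.28 g·m⁻²·a⁻¹
copper: f(T) = -0.080·(T−10) [T>10 °C] = -1.3200
  SO₂ term: 0.0053·18.5^0.26·exp(0.059·89-1.3200) = 0.5767
  Cl⁻ term: 0.01025·10.2^0.27·exp(0.036·89+0.049·26.5) = 1.732
  sum: 0.5767 + 1.732 → r_corr = 2.308 μm/a
  mass loss = 2.308 μm/a × 8.96 g/cm³ = 20.68 g·m⁻²·a⁻¹
Ordering by g·m⁻²·a⁻¹: copper (20.7) > zinc (15.3)

copper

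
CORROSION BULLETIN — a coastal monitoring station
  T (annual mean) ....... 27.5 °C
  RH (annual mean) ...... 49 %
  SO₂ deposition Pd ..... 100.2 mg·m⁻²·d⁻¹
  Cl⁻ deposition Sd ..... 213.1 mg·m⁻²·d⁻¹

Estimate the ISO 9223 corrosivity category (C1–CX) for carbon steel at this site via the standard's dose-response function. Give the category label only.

carbon steel: temperature factor f = -0.054·(17.5) = -0.9450
  sulphur-dioxide contribution → 20.12 μm/a
  chloride contribution → 42.88 μm/a
  total first-year rate 63 μm/a
Category bounds: 50…80 μm/a bracket r_corr ⇒ C4

C4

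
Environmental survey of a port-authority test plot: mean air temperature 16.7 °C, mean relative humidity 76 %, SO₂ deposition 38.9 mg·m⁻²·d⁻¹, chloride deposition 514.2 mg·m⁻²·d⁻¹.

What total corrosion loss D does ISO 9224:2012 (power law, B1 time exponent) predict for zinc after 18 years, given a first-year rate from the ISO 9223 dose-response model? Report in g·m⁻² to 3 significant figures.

D(18) = 448 g·m⁻²

zinc: f(T) = -0.071·(T−10) [T>10 °C] = -0.4757
  SO₂ term: 0.0129·38.9^0.44·exp(0.046·76-0.4757) = 1.324
  Cl⁻ term: 0.0175·514.2^0.57·exp(0.008·76+0.085·16.7) = 4.666
  sum: 1.324 + 4.666 → r_corr = 5.99 μm/a
Long-term exponent b (ISO 9224 Table 2, B1) = 0.813
  D(18) = 5.99 × 18^0.813 = 5.99 × 10.48 = 62.8 μm
  Mass loss = 62.8 μm × 7.14 g/cm³ = 448.4 g·m⁻²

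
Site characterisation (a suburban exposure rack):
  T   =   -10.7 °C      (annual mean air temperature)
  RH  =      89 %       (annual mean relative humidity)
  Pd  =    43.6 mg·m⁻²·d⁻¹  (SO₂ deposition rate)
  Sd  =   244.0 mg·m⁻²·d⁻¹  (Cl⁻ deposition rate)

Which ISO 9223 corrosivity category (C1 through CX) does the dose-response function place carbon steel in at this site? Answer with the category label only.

C3

carbon steel: f(T) = +0.150·(T−10) [T≤10 °C] = -3.1050
  Pd branch = 1.77·Pd^0.52·e^(0.02·RH+f) = 3.35 μm/a
  Sd branch = 0.102·Sd^0.62·e^(0.033·RH+0.04·T) = 37.88 μm/a
  sum: 3.35 + 37.88 → r_corr = 41.23 μm/a
41.2 μm/a falls in (25, 50] for carbon steel → category C3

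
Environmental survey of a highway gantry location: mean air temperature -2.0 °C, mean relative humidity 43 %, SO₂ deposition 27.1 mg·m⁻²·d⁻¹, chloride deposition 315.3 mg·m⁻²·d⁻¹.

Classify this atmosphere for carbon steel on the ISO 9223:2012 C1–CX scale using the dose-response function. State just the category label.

carbon steel: f(T) = +0.150·(T−10) [T≤10 °C] = -1.8000
  Pd branch = 1.77·Pd^0.52·e^(0.02·RH+f) = 3.845 μm/a
  Cl⁻ term: 0.102·315.3^0.62·exp(0.033·43+0.04·-2.0) = 13.78
  sum: 3.845 + 13.78 → r_corr = 17.63 μm/a
Category bounds: 1.3…25 μm/a bracket r_corr ⇒ C2

C2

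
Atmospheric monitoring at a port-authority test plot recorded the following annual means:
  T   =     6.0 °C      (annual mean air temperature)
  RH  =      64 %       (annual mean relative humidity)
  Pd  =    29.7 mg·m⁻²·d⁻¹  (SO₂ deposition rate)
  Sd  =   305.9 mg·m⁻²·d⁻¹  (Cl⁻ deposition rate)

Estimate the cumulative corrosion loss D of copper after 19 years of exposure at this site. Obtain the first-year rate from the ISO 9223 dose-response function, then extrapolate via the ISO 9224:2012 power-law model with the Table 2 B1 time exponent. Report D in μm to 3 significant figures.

copper: temperature factor f = +0.126·(-4.0) = -0.5040
  sulphur-dioxide contribution → 0.3374 μm/a
  chloride contribution → 0.6458 μm/a
  ⇒ r_corr(copper) = 0.9833 μm/a
Power-law: D(19) = r_corr · 19^0.667
  D(19) = 0.9833 × 19^0.667 = 0.9833 × 7.127 = 7.008 μm

D(19) = 7.01 μm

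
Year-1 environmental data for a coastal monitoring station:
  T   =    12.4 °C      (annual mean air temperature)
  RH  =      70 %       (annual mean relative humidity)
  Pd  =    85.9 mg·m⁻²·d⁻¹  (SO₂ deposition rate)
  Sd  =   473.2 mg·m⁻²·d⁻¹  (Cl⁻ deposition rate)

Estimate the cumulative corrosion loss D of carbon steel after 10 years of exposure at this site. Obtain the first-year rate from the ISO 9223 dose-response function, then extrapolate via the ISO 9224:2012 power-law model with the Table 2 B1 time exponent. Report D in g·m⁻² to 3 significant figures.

carbon steel: T>10 °C ⇒ hinge -0.054·(12.4−10) = -0.1296
  SO₂ term: 1.77·85.9^0.52·exp(0.02·70-0.1296) = 63.88
  Cl⁻ term: 0.102·473.2^0.62·exp(0.033·70+0.04·12.4) = 76.87
  r_corr = 63.88 + 76.87 = 140.8 μm/a
Power-law: D(10) = r_corr · 10^0.523
  D(10) = 140.8 × 10^0.523 = 140.8 × 3.334 = 469.3 μm
  Mass loss = 469.3 μm × 7.85 g/cm³ = 3684 g·m⁻²

D(10) = 3.68e+03 g·m⁻²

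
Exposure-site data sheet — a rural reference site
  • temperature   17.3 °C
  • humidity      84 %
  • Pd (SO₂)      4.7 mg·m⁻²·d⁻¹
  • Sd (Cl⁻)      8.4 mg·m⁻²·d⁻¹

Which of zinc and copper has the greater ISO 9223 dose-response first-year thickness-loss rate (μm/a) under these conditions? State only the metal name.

copper

zinc: f(T) = -0.071·(T−10) [T>10 °C] = -0.5183
  Pd branch = 0.0129·Pd^0.44·e^(0.046·RH+f) = 0.7233 μm/a
  Cl⁻ term: 0.0175·8.4^0.57·exp(0.008·84+0.085·17.3) = 0.5016
  r_corr = 0.7233 + 0.5016 = 1.225 μm/a
copper: temperature factor f = -0.080·(7.3) = -0.5840
  SO₂ term: 0.0053·4.7^0.26·exp(0.059·84-0.5840) = 0.6277
  Cl⁻ term: 0.01025·8.4^0.27·exp(0.036·84+0.049·17.3) = 0.8745
  sum: 0.6277 + 0.8745 → r_corr = 1.502 μm/a
Ordering by μm/a: copper (1.5) > zinc (1.22)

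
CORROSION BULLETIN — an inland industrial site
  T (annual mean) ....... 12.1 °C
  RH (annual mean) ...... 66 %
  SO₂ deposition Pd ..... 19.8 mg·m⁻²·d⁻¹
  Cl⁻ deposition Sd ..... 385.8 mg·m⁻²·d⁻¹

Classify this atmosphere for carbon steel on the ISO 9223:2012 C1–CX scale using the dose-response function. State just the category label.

C5

carbon steel: f(T) = -0.054·(T−10) [T>10 °C] = -0.1134
  SO₂ term: 1.77·19.8^0.52·exp(0.02·66-0.1134) = 27.94
  Cl⁻ term: 0.102·385.8^0.62·exp(0.033·66+0.04·12.1) = 58.65
  sum: 27.94 + 58.65 → r_corr = 86.59 μm/a
ISO 9223 Table 2 (carbon steel): 80 < 86.6 ≤ 200 μm/a ⇒ C5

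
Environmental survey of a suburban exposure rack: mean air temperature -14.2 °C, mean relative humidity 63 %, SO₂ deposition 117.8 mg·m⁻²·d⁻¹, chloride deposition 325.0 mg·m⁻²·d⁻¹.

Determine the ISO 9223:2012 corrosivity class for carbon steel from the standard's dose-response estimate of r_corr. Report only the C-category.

carbon steel: f(T) = +0.150·(T−10) [T≤10 °C] = -3.6300
  sulphur-dioxide contribution → 1.976 μm/a
  chloride contribution → 16.68 μm/a
  ⇒ r_corr(carbon steel) = 18.66 μm/a
18.7 μm/a falls in (1.3, 25] for carbon steel → category C2

C2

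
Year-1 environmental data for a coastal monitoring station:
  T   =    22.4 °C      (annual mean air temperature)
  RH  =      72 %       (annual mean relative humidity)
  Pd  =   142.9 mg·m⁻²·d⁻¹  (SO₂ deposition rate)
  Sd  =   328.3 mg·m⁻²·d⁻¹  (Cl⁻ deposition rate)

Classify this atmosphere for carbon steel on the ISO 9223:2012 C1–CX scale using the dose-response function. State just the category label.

carbon steel: T>10 °C ⇒ hinge -0.054·(22.4−10) = -0.6696
  Pd branch = 1.77·Pd^0.52·e^(0.02·RH+f) = 50.49 μm/a
  Sd branch = 0.102·Sd^0.62·e^(0.033·RH+0.04·T) = 97.66 μm/a
  r_corr = 50.49 + 97.66 = 148.1 μm/a
148 μm/a falls in (80, 200] for carbon steel → category C5

C5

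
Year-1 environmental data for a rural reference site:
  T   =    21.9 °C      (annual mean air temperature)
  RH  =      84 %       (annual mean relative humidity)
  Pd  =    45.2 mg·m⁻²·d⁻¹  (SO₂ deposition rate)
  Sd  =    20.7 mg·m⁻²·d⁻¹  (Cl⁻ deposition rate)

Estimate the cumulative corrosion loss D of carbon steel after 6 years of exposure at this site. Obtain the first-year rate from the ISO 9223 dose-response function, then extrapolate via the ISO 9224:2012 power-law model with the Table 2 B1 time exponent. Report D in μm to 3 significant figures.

carbon steel: temperature factor f = -0.054·(11.9) = -0.6426
  SO₂ term: 1.77·45.2^0.52·exp(0.02·84-0.6426) = 36.24
  Sd branch = 0.102·Sd^0.62·e^(0.033·RH+0.04·T) = 25.63 μm/a
  sum: 36.24 + 25.63 → r_corr = 61.87 μm/a
Long-term exponent b (ISO 9224 Table 2, B1) = 0.523
  D(6) = 61.87 × 6^0.523 = 61.87 × 2.553 = 157.9 μm

D(6) = 158 μm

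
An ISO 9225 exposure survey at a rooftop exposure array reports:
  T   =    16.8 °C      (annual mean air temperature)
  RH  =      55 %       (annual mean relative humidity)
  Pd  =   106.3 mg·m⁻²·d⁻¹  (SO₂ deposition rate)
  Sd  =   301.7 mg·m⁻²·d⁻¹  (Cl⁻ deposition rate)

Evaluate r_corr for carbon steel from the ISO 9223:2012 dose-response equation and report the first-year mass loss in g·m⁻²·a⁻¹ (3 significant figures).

carbon steel: temperature factor f = -0.054·(6.8) = -0.3672
  Pd branch = 1.77·Pd^0.52·e^(0.02·RH+f) = 41.69 μm/a
  Cl⁻ term: 0.102·301.7^0.62·exp(0.033·55+0.04·16.8) = 42.27
  r_corr = 41.69 + 42.27 = 83.96 μm/a
Convert to mass loss: 83.96 μm/a × 7.85 g/cm³ = 659.1 g·m⁻²·a⁻¹

r_corr = 659 g·m⁻²·a⁻¹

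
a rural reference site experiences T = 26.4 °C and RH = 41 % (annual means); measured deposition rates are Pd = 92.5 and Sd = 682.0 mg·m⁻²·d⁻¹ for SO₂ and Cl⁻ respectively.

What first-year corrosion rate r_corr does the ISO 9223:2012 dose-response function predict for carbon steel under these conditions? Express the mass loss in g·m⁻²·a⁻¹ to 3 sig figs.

r_corr = 646 g·m⁻²·a⁻¹

carbon steel: temperature factor f = -0.054·(16.4) = -0.8856
  sulphur-dioxide contribution → 17.45 μm/a
  chloride contribution → 64.83 μm/a
  total first-year rate 82.28 μm/a
Convert to mass loss: 82.28 μm/a × 7.85 g/cm³ = 645.9 g·m⁻²·a⁻¹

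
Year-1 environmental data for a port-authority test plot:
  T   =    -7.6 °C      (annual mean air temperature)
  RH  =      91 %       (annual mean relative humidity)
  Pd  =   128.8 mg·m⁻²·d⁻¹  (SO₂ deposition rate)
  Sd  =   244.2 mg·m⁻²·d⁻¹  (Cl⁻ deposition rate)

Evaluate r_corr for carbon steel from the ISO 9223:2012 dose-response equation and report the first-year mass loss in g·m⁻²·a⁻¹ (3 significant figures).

r_corr = 436 g·m⁻²·a⁻¹

carbon steel: f(T) = +0.150·(T−10) [T≤10 °C] = -2.6400
  SO₂ term: 1.77·128.8^0.52·exp(0.02·91-2.6400) = 9.75
  Cl⁻ term: 0.102·244.2^0.62·exp(0.033·91+0.04·-7.6) = 45.83
  r_corr = 9.75 + 45.83 = 55.58 μm/a
Convert to mass loss: 55.58 μm/a × 7.85 g/cm³ = 436.3 g·m⁻²·a⁻¹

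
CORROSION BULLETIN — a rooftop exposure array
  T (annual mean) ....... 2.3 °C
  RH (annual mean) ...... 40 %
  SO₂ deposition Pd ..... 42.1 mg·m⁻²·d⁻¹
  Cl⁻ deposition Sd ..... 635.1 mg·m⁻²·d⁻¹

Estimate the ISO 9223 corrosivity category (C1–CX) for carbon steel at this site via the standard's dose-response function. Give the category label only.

C3

carbon steel: temperature factor f = +0.150·(-7.7) = -1.1550
  Pd branch = 1.77·Pd^0.52·e^(0.02·RH+f) = 8.678 μm/a
  Sd branch = 0.102·Sd^0.62·e^(0.033·RH+0.04·T) = 22.89 μm/a
  sum: 8.678 + 22.89 → r_corr = 31.56 μm/a
ISO 9223 Table 2 (carbon steel): 25 < 31.6 ≤ 50 μm/a ⇒ C3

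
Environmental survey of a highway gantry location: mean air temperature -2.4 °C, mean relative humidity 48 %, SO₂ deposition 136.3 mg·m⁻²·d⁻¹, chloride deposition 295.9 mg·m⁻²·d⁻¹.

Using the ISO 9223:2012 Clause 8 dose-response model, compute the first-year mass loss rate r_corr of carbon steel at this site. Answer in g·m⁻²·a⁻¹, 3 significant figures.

r_corr = 193 g·m⁻²·a⁻¹

carbon steel: temperature factor f = +0.150·(-12.4) = -1.8600
  SO₂ term: 1.77·136.3^0.52·exp(0.02·48-1.8600) = 9.269
  Sd branch = 0.102·Sd^0.62·e^(0.033·RH+0.04·T) = 15.38 μm/a
  r_corr = 9.269 + 15.38 = 24.65 μm/a
Convert to mass loss: 24.65 μm/a × 7.85 g/cm³ = 193.5 g·m⁻²·a⁻¹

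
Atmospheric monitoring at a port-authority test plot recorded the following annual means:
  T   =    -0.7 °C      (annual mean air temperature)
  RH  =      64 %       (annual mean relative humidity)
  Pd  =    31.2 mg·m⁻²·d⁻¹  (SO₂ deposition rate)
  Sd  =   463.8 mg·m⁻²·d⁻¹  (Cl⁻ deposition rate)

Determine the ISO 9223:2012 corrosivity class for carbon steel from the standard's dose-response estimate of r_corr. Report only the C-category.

carbon steel: T≤10 °C ⇒ hinge +0.150·(-0.7−10) = -1.6050
  SO₂ term: 1.77·31.2^0.52·exp(0.02·64-1.6050) = 7.652
  Sd branch = 0.102·Sd^0.62·e^(0.033·RH+0.04·T) = 36.88 μm/a
  r_corr = 7.652 + 36.88 = 44.53 μm/a
44.5 μm/a falls in (25, 50] for carbon steel → category C3

C3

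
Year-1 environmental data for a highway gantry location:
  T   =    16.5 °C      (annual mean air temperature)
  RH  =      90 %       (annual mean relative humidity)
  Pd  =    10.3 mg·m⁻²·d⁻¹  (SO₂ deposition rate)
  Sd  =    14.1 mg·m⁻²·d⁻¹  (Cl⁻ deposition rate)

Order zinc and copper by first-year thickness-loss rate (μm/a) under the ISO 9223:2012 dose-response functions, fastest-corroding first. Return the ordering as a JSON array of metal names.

zinc: temperature factor f = -0.071·(6.5) = -0.4615
  Pd branch = 0.0129·Pd^0.44·e^(0.046·RH+f) = 1.425 μm/a
  Sd branch = 0.0175·Sd^0.57·e^(0.008·RH+0.085·T) = 0.6605 μm/a
  r_corr = 1.425 + 0.6605 = 2.085 μm/a
copper: temperature factor f = -0.080·(6.5) = -0.5200
  Pd branch = 0.0053·Pd^0.26·e^(0.059·RH+f) = 1.169 μm/a
  Cl⁻ term: 0.01025·14.1^0.27·exp(0.036·90+0.049·16.5) = 1.2
  sum: 1.169 + 1.2 → r_corr = 2.369 μm/a
Ordering by μm/a: copper (2.37) > zinc (2.09)

["copper", "zinc"]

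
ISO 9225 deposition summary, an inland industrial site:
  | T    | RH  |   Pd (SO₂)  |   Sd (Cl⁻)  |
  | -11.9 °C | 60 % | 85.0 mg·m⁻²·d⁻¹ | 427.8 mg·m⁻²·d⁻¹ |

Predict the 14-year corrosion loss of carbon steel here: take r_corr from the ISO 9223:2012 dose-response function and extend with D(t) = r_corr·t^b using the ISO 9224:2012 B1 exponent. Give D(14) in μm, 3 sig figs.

carbon steel: temperature factor f = +0.150·(-21.9) = -3.2850
  sulphur-dioxide contribution → 2.217 μm/a
  chloride contribution → 19.64 μm/a
  ⇒ r_corr(carbon steel) = 21.86 μm/a
ISO 9224: D(t) = r_corr · t^b with b = 0.523 (carbon steel, B1)
  D(14) = 21.86 × 14^0.523 = 21.86 × 3.976 = 86.9 μm

D(14) = 86.9 μm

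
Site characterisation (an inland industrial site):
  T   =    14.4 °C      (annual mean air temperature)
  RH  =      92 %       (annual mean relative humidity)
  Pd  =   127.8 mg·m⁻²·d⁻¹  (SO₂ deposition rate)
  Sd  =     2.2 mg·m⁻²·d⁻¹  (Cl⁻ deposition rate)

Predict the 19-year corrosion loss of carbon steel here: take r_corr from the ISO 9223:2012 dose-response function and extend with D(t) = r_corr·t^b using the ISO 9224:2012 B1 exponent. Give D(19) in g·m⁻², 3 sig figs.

carbon steel: temperature factor f = -0.054·(4.4) = -0.2376
  sulphur-dioxide contribution → 109.5 μm/a
  chloride contribution → 6.16 μm/a
  ⇒ r_corr(carbon steel) = 115.6 μm/a
Long-term exponent b (ISO 9224 Table 2, B1) = 0.523
  D(19) = 115.6 × 19^0.523 = 115.6 × 4.664 = 539.3 μm
  Mass loss = 539.3 μm × 7.85 g/cm³ = 4234 g·m⁻²

D(19) = 4.23e+03 g·m⁻²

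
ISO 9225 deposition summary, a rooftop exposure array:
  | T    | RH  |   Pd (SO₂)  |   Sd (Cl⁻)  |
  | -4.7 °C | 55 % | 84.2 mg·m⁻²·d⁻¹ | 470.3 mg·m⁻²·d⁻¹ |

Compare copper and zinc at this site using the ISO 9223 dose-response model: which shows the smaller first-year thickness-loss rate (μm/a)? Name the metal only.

copper: T≤10 °C ⇒ hinge +0.126·(-4.7−10) = -1.8522
  SO₂ term: 0.0053·84.2^0.26·exp(0.059·55-1.8522) = 0.06757
  Cl⁻ term: 0.01025·470.3^0.27·exp(0.036·55+0.049·-4.7) = 0.3106
  r_corr = 0.06757 + 0.3106 = 0.3781 μm/a
zinc: temperature factor f = +0.038·(-14.7) = -0.5586
  SO₂ term: 0.0129·84.2^0.44·exp(0.046·55-0.5586) = 0.6515
  Cl⁻ term: 0.0175·470.3^0.57·exp(0.008·55+0.085·-4.7) = 0.608
  r_corr = 0.6515 + 0.608 = 1.259 μm/a
Ordering by μm/a: zinc (1.26) > copper (0.378)

copper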